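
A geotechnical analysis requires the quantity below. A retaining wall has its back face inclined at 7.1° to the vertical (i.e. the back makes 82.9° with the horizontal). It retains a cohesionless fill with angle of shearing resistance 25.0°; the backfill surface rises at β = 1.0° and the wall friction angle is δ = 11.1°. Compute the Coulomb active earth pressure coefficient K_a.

0.428

K_a = sin²(α+φ) / [sin²α · sin(α−δ) · (1 + √{sin(φ+δ)sin(φ−β) / (sin(α−δ)sin(α+β))})²].
With α = 82.9°, φ = 25.0°, δ = 11.1°, β = 1.0°: K_a = 0.4281.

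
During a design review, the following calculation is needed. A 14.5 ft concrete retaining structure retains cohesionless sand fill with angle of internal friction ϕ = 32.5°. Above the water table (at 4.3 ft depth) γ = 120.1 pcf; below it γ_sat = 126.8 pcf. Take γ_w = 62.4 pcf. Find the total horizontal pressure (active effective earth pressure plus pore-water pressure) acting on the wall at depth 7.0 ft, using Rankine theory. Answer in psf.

K_a = (1 − sin φ)/(1 + sin φ) = 0.3010.
γ' = 126.8 − 62.4 = 64.40 pcf.
Effective vertical stress at 7.0 ft: σ'_v = 120.1×4.3 + 64.40×2.70 = 690.3 psf.
σ'_h = K_a σ'_v = 0.3010 × 690.3 = 207.8 psf; u = γ_w × 2.70 = 168.5 psf.
Total σ_h = 207.8 + 168.5 = 376.3 psf.

376 psf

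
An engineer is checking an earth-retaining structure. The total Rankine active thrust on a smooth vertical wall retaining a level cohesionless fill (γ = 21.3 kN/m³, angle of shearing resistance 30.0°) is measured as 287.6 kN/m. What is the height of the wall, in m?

9.00 m

K_a = 0.3333. P_a = ½ K_a γ H² ⇒ H = √(2P_a/(K_a γ)).
H = √(2×287.6/(0.3333×21.3)) = 9.001 m.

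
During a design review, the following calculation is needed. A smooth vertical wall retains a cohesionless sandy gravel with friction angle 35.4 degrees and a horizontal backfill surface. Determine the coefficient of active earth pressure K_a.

0.266

K_a = tan²(45° − φ/2) = tan²(27.30°) = 0.2664.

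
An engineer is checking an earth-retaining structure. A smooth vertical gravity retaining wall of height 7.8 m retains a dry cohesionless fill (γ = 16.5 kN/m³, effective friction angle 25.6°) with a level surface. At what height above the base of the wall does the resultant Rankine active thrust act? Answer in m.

K_a = 0.3966.
The pressure distribution is triangular, so the resultant acts at H/3 above the base = 7.8/3 = 2.600 m.

2.60 m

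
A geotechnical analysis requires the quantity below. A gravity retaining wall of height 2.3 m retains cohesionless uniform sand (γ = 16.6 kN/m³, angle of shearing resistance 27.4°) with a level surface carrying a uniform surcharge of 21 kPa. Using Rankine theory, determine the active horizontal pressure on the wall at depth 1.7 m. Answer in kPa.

18.2 kPa

K_a = (1 − sin φ)/(1 + sin φ) = 0.3697.
σ_v = γz + q = 16.6 × 1.7 + 21 = 49.22 kPa.
σ_h = K_a σ_v = 0.3697 × 49.22 = 18.20 kPa.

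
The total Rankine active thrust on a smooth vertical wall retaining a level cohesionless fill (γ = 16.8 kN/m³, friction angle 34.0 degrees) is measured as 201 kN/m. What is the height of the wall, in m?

9.20 m

K_a = 0.2827. P_a = ½ K_a γ H² ⇒ H = √(2P_a/(K_a γ)).
H = √(2×201/(0.2827×16.8)) = 9.200 m.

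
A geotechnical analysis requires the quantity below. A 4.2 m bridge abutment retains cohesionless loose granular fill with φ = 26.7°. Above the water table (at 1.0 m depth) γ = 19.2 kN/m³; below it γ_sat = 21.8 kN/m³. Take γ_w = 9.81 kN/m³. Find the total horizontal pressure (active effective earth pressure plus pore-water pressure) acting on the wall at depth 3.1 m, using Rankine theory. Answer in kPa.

37.5 kPa

K_a = (1 − sin φ)/(1 + sin φ) = 0.3800.
γ' = 21.8 − 9.81 = 11.99 kN/m³.
Effective vertical stress at 3.1 m: σ'_v = 19.2×1.0 + 11.99×2.10 = 44.38 kPa.
σ'_h = K_a σ'_v = 0.3800 × 44.38 = 16.86 kPa; u = γ_w × 2.10 = 20.60 kPa.
Total σ_h = 16.86 + 20.60 = 37.46 kPa.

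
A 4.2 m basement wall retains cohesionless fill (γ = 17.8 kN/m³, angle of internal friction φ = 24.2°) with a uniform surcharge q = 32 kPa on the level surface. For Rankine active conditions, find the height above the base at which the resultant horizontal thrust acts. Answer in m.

K_a = 0.4185.
Triangular part P₁ = ½K_aγH² = 65.71 at H/3 = 1.400 m; rectangular part P₂ = K_a q H = 56.25 at H/2 = 2.100 m.
ȳ = (P₁·1.400 + P₂·2.100)/(P₁+P₂) = 1.723 m.

1.72 m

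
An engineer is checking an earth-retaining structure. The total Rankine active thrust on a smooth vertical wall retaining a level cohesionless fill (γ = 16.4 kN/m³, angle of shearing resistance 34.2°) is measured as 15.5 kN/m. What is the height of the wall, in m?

2.60 m

K_a = 0.2803. P_a = ½ K_a γ H² ⇒ H = √(2P_a/(K_a γ)).
H = √(2×15.5/(0.2803×16.4)) = 2.597 m.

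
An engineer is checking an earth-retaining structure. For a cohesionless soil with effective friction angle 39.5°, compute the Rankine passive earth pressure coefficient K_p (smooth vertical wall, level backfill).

K_p = (1 + sin φ)/(1 − sin φ) = tan²(45° + 39.5°/2) = 4.496.

4.50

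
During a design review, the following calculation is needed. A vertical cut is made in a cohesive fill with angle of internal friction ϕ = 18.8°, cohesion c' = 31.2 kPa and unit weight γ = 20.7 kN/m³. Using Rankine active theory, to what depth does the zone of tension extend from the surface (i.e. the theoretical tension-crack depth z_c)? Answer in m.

4.21 m

K_a = tan²(45° − 18.8°/2) = 0.5126; √K_a = 0.7159.
The active pressure is zero where K_a γ z = 2c√K_a, so z_c = 2c/(γ√K_a) = 2×31.2/(20.7×0.7159) = 4.211 m.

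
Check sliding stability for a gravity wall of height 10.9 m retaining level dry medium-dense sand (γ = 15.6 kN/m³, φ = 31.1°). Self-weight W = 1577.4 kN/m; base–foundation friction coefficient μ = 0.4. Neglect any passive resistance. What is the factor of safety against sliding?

K_a = tan²(45° − 31.1°/2) = 0.3188.
P_a = ½K_aγH² = 0.5×0.3188×15.6×10.9² = 295.4 kN/m, acting at H/3 = 3.633 m above the base.
FS_sliding = μW / P_a = 0.4×1577.4 / 295.4 = 2.136.

2.14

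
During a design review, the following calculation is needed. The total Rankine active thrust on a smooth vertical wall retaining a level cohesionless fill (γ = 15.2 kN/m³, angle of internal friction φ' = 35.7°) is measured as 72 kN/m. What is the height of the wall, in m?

K_a = 0.2630. P_a = ½ K_a γ H² ⇒ H = √(2P_a/(K_a γ)).
H = √(2×72/(0.2630×15.2)) = 6.002 m.

6.00 m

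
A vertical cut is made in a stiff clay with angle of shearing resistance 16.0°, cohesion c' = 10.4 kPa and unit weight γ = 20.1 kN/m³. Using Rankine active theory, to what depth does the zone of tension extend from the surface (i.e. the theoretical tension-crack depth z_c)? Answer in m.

K_a = tan²(45° − 16.0°/2) = 0.5678; √K_a = 0.7536.
The active pressure is zero where K_a γ z = 2c√K_a, so z_c = 2c/(γ√K_a) = 2×10.4/(20.1×0.7536) = 1.373 m.

1.37 m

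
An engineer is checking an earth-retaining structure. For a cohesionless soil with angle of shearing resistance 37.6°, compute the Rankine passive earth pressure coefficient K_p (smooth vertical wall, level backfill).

K_p = (1 + sin φ)/(1 − sin φ) = tan²(45° + 37.6°/2) = 4.130.

4.13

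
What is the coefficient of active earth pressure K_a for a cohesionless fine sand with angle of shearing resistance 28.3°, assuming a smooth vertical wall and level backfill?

0.357

K_a = (1 − sin φ)/(1 + sin φ) = (1 − sin 28.3°)/(1 + sin 28.3°) = 0.3568.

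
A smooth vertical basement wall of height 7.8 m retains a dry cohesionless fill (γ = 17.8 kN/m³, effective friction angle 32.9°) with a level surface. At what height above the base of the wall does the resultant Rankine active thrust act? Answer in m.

K_a = 0.2960.
The pressure distribution is triangular, so the resultant acts at H/3 above the base = 7.8/3 = 2.600 m.

2.60 m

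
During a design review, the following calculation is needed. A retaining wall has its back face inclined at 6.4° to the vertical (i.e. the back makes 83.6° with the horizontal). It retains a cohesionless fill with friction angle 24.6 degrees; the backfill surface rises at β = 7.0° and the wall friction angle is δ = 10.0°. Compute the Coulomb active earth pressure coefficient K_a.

K_a = sin²(α+φ) / [sin²α · sin(α−δ) · (1 + √{sin(φ+δ)sin(φ−β) / (sin(α−δ)sin(α+β))})²].
With α = 83.6°, φ = 24.6°, δ = 10.0°, β = 7.0°: K_a = 0.4704.

0.470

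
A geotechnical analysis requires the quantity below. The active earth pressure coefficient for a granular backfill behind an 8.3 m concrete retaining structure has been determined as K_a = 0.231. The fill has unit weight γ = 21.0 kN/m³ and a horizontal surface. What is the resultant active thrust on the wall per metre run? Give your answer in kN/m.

167 kN/m

P = ½ K_a γ H² = 0.5 × 0.231 × 21.0 × 8.3² = 167.1 kN/m.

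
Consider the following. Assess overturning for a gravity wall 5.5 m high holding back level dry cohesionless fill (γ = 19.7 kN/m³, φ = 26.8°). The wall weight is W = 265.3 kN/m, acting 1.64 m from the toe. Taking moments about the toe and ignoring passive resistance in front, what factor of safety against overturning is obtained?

2.10

K_a = tan²(45° − 26.8°/2) = 0.3785.
P_a = ½K_aγH² = 0.5×0.3785×19.7×5.5² = 112.8 kN/m, acting at H/3 = 1.833 m above the base.
Overturning moment M_o = P_a × H/3 = 112.8 × 1.833 = 206.7.
Resisting moment M_r = W × 1.64 = 265.3 × 1.64 = 435.1.
FS_overturning = M_r/M_o = 435.1/206.7 = 2.104.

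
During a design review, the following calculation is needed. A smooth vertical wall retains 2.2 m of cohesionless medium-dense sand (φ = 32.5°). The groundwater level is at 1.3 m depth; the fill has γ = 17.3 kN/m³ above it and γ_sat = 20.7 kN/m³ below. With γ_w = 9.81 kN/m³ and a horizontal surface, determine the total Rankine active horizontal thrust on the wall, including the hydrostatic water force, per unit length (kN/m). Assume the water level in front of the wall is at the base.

15.8 kN/m

K_a = tan²(45° − φ/2) = 0.3010.
γ' = 20.7 − 9.81 = 10.89 kN/m³. Depth below WT = 0.9 m.
σ'_h at WT = K_a γ d_w = 6.769 kPa; at base = 6.769 + K_a γ' × 0.9 = 9.719 kPa.
P₁ (0–1.3 m) = ½×6.769×1.3 = 4.400. P₂ (1.3–2.2 m) = ½(6.769+9.719)×0.9 = 7.420.
P_w = ½ γ_w h₂² = 0.5×9.81×0.9² = 3.973. Total = 4.400+7.420+3.973 = 15.79 kN/m.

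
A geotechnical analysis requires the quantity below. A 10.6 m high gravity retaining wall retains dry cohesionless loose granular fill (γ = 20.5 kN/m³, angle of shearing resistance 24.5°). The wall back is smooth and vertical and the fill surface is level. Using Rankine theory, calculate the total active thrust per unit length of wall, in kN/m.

K_a = tan²(45° − φ/2) = 0.4137.
P_a = ½ K_a γ H² = 0.5 × 0.4137 × 20.5 × 10.6² = 476.5 kN/m.

476 kN/m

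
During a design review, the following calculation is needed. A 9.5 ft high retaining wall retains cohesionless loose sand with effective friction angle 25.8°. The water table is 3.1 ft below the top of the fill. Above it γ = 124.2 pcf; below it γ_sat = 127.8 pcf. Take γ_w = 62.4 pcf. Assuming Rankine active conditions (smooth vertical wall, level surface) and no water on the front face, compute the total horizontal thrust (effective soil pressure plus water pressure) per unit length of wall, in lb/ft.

K_a = tan²(45° − φ/2) = 0.3935.
γ' = 127.8 − 62.4 = 65.40 pcf. Depth below WT = 6.4 ft.
σ'_h at WT = K_a γ d_w = 151.5 psf; at base = 151.5 + K_a γ' × 6.4 = 316.2 psf.
P₁ (0–3.1 ft) = ½×151.5×3.1 = 234.8. P₂ (3.1–9.5 ft) = ½(151.5+316.2)×6.4 = 1497.
P_w = ½ γ_w h₂² = 0.5×62.4×6.4² = 1278. Total = 234.8+1497+1278 = 3009 lb/ft.

3010 lb/ft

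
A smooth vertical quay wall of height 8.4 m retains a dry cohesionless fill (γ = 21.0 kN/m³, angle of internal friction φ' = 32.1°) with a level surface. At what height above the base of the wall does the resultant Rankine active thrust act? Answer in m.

K_a = 0.3060.
The pressure distribution is triangular, so the resultant acts at H/3 above the base = 8.4/3 = 2.800 m.

2.80 m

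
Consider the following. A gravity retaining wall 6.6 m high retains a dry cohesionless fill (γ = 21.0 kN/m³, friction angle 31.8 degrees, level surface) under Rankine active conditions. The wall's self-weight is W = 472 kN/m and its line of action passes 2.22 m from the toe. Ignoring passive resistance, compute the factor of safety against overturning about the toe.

3.36

K_a = tan²(45° − 31.8°/2) = 0.3098.
P_a = ½K_aγH² = 0.5×0.3098×21.0×6.6² = 141.7 kN/m, acting at H/3 = 2.200 m above the base.
Overturning moment M_o = P_a × H/3 = 141.7 × 2.200 = 311.7.
Resisting moment M_r = W × 2.22 = 472 × 2.22 = 1048.
FS_overturning = M_r/M_o = 1048/311.7 = 3.361.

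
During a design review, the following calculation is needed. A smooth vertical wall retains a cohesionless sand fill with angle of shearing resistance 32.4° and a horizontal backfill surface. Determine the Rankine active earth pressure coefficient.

K_a = tan²(45° − φ/2) = tan²(28.80°) = 0.3022.

0.302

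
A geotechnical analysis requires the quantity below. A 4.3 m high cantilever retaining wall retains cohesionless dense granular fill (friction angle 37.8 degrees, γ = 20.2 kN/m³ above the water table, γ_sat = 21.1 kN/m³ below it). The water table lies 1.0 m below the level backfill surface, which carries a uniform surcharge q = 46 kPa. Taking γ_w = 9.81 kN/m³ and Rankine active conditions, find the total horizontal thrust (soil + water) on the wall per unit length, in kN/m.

134 kN/m

K_a = tan²(45° − φ/2) = 0.2400.
γ' = 21.1 − 9.81 = 11.29 kN/m³. h₂ = H − d_w = 3.3 m.
σ'_h: at surface K_a·q = 11.04; at WT K_a(q+γd_w) = 15.89; at base K_a(q+γd_w+γ'h₂) = 24.83 kPa.
P₁ = ½(11.04+15.89)×1.0 = 13.46; P₂ = ½(15.89+24.83)×3.3 = 67.18; P_w = ½γ_w h₂² = 53.42.
Total = 13.46+67.18+53.42 = 134.1 kN/m.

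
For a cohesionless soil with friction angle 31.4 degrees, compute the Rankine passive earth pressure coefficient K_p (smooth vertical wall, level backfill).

K_p = (1 + sin φ)/(1 − sin φ) = tan²(45° + 31.4°/2) = 3.175.

3.18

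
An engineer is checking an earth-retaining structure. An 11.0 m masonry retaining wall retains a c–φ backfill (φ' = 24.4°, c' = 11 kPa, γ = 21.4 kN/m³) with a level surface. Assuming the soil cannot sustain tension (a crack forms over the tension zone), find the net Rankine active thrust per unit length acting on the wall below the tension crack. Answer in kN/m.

393 kN/m

K_a = 0.4153; √K_a = 0.6445.
Tension-crack depth z_c = 2c/(γ√K_a) = 2×11/(21.4×0.6445) = 1.595 m.
σ_a at base = K_a γ H − 2c√K_a = 0.4153×21.4×11.0 − 2×11×0.6445 = 83.59 kPa.
P_a = ½ × 83.59 × (H − z_c) = 0.5×83.59×9.405 = 393.1 kN/m.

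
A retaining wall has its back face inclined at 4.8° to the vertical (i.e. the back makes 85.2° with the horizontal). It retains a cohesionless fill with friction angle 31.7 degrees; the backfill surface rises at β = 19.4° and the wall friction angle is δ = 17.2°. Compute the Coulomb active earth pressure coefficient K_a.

K_a = sin²(α+φ) / [sin²α · sin(α−δ) · (1 + √{sin(φ+δ)sin(φ−β) / (sin(α−δ)sin(α+β))})²].
With α = 85.2°, φ = 31.7°, δ = 17.2°, β = 19.4°: K_a = 0.4266.

0.427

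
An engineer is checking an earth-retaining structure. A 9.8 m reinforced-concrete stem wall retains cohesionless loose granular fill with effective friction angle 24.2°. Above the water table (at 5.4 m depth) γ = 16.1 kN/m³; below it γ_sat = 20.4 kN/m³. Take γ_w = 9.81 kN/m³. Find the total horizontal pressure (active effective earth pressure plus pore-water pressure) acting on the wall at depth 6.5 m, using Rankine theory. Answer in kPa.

52.1 kPa

K_a = (1 − sin φ)/(1 + sin φ) = 0.4185.
γ' = 20.4 − 9.81 = 10.59 kN/m³.
Effective vertical stress at 6.5 m: σ'_v = 16.1×5.4 + 10.59×1.10 = 98.59 kPa.
σ'_h = K_a σ'_v = 0.4185 × 98.59 = 41.26 kPa; u = γ_w × 1.10 = 10.79 kPa.
Total σ_h = 41.26 + 10.79 = 52.05 kPa.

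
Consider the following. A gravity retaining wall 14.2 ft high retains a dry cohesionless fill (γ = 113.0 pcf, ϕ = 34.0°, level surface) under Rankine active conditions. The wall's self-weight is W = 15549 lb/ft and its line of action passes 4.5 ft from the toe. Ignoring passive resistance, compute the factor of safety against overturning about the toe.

4.59

K_a = tan²(45° − 34.0°/2) = 0.2827.
P_a = ½K_aγH² = 0.5×0.2827×113.0×14.2² = 3221 lb/ft, acting at H/3 = 4.733 ft above the base.
Overturning moment M_o = P_a × H/3 = 3221 × 4.733 = 15250.
Resisting moment M_r = W × 4.5 = 15549 × 4.5 = 69970.
FS_overturning = M_r/M_o = 69970/15250 = 4.590.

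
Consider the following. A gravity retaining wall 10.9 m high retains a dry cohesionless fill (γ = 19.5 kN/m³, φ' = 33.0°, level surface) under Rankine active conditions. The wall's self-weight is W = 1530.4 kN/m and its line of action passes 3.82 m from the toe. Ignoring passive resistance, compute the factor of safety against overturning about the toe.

4.71

K_a = tan²(45° − 33.0°/2) = 0.2948.
P_a = ½K_aγH² = 0.5×0.2948×19.5×10.9² = 341.5 kN/m, acting at H/3 = 3.633 m above the base.
Overturning moment M_o = P_a × H/3 = 341.5 × 3.633 = 1241.
Resisting moment M_r = W × 3.82 = 1530.4 × 3.82 = 5846.
FS_overturning = M_r/M_o = 5846/1241 = 4.712.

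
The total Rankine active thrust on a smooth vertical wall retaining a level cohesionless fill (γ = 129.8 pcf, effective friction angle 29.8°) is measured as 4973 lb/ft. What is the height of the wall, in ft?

15.1 ft

K_a = 0.3360. P_a = ½ K_a γ H² ⇒ H = √(2P_a/(K_a γ)).
H = √(2×4973/(0.3360×129.8)) = 15.10 ft.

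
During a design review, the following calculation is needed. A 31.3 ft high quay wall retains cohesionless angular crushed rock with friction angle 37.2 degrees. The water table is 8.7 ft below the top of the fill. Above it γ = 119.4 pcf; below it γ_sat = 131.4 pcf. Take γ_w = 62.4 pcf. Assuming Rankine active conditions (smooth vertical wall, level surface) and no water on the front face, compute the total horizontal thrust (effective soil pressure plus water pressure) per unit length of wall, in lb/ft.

K_a = tan²(45° − φ/2) = 0.2464.
γ' = 131.4 − 62.4 = 69.00 pcf. Depth below WT = 22.6 ft.
σ'_h at WT = K_a γ d_w = 256.0 psf; at base = 256.0 + K_a γ' × 22.6 = 640.2 psf.
P₁ (0–8.7 ft) = ½×256.0×8.7 = 1113. P₂ (8.7–31.3 ft) = ½(256.0+640.2)×22.6 = 10130.
P_w = ½ γ_w h₂² = 0.5×62.4×22.6² = 15940. Total = 1113+10130+15940 = 27180 lb/ft.

27200 lb/ft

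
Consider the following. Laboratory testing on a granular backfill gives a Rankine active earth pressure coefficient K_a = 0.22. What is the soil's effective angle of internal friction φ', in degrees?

K_a = tan²(45° − φ/2) ⇒ 45° − φ/2 = arctan(√0.22) = 25.13°.
φ = 2(45° − 25.13°) = 39.74°.

39.7°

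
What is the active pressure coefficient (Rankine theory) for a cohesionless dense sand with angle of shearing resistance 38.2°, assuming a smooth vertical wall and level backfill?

K_a = tan²(45° − φ/2) = tan²(25.90°) = 0.2358.

0.236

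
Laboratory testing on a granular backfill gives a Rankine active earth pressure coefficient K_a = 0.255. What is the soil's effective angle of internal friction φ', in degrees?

36.4°

K_a = tan²(45° − φ/2) ⇒ 45° − φ/2 = arctan(√0.255) = 26.79°.
φ = 2(45° − 26.79°) = 36.41°.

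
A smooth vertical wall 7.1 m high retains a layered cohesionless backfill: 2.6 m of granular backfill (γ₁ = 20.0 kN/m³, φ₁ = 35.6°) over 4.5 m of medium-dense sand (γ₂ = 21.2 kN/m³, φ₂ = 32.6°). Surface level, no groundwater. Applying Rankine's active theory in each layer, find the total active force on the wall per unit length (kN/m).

K_a1 = tan²(45°−35.6°/2) = 0.2641; K_a2 = tan²(45°−32.6°/2) = 0.2997.
Layer 1: σ at base = K_a1 γ₁ h₁ = 13.73 kPa; P₁ = ½×13.73×2.6 = 17.85.
Layer 2: σ_v at top = γ₁h₁ = 52.00; σ_h top = K_a2×52.00 = 15.59; σ_h base = K_a2×(52.00+21.2×4.5) = 44.18.
P₂ = ½(15.59+44.18)×4.5 = 134.5. Total P_a = 17.85+134.5 = 152.3 kN/m.

152 kN/m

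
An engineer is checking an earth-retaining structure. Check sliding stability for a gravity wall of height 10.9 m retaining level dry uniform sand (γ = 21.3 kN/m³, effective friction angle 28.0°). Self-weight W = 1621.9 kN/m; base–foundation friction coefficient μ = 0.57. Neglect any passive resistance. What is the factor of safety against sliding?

2.02

K_a = tan²(45° − 28.0°/2) = 0.3610.
P_a = ½K_aγH² = 0.5×0.3610×21.3×10.9² = 456.8 kN/m, acting at H/3 = 3.633 m above the base.
FS_sliding = μW / P_a = 0.57×1621.9 / 456.8 = 2.024.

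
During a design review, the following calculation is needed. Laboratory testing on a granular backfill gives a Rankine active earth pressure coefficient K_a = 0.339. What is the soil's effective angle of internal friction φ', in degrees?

29.6°

K_a = tan²(45° − φ/2) ⇒ 45° − φ/2 = arctan(√0.339) = 30.21°.
φ = 2(45° − 30.21°) = 29.58°.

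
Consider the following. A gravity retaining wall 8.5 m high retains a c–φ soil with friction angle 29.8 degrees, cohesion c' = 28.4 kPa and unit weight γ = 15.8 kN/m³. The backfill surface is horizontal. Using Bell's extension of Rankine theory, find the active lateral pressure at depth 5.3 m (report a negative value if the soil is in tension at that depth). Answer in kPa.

K_a = (1 − sin φ)/(1 + sin φ) = 0.3360.
σ_a = K_a γ z − 2c√K_a = 0.3360×15.8×5.3 − 2×28.4×0.5797 = -4.787 kPa.

-4.79 kPa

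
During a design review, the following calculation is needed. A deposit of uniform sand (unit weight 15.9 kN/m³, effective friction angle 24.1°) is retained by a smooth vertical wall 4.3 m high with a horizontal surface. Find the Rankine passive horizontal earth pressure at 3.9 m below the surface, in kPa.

148 kPa

K_p = (1 + sin φ)/(1 − sin φ) = 2.380.
σ_h = K_p γ z = 2.380 × 15.9 × 3.9 = 147.6 kPa.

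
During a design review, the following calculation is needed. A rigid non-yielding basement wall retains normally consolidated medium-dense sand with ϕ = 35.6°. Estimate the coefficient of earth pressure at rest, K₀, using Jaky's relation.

K₀ = 1 − sin φ' = 1 − sin 35.6° = 0.4179.

0.418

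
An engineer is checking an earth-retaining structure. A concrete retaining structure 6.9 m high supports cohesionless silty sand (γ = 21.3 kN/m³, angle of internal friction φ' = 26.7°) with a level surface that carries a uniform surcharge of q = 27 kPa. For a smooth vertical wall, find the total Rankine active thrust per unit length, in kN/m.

K_a = tan²(45° − φ/2) = 0.3800.
Soil triangle: ½ K_a γ H² = 0.5×0.3800×21.3×6.9² = 192.7 kN/m.
Surcharge rectangle: K_a q H = 0.3800×27×6.9 = 70.79 kN/m.
Total = 192.7 + 70.79 = 263.4 kN/m.

263 kN/m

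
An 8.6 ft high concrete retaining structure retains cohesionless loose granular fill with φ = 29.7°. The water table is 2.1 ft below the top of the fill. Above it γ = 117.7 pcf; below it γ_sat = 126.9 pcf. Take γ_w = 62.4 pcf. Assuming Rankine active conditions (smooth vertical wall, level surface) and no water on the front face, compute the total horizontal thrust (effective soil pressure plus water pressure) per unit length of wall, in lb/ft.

K_a = tan²(45° − φ/2) = 0.3374.
γ' = 126.9 − 62.4 = 64.50 pcf. Depth below WT = 6.5 ft.
σ'_h at WT = K_a γ d_w = 83.39 psf; at base = 83.39 + K_a γ' × 6.5 = 224.8 psf.
P₁ (0–2.1 ft) = ½×83.39×2.1 = 87.56. P₂ (2.1–8.6 ft) = ½(83.39+224.8)×6.5 = 1002.
P_w = ½ γ_w h₂² = 0.5×62.4×6.5² = 1318. Total = 87.56+1002+1318 = 2408 lb/ft.

2410 lb/ft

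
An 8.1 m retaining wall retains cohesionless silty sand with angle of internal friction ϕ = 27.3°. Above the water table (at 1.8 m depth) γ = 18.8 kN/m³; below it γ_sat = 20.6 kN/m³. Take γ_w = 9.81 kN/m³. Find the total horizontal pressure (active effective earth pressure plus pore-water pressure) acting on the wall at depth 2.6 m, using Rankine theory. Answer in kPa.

K_a = (1 − sin φ)/(1 + sin φ) = 0.3711.
γ' = 20.6 − 9.81 = 10.79 kN/m³.
Effective vertical stress at 2.6 m: σ'_v = 18.8×1.8 + 10.79×0.800 = 42.47 kPa.
σ'_h = K_a σ'_v = 0.3711 × 42.47 = 15.76 kPa; u = γ_w × 0.800 = 7.848 kPa.
Total σ_h = 15.76 + 7.848 = 23.61 kPa.

23.6 kPa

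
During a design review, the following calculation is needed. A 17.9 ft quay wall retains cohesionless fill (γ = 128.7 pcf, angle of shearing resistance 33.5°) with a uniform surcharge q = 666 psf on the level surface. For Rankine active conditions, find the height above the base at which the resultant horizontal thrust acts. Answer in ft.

7.06 ft

K_a = 0.2887.
Triangular part P₁ = ½K_aγH² = 5953 at H/3 = 5.967 ft; rectangular part P₂ = K_a q H = 3442 at H/2 = 8.950 ft.
ȳ = (P₁·5.967 + P₂·8.950)/(P₁+P₂) = 7.060 ft.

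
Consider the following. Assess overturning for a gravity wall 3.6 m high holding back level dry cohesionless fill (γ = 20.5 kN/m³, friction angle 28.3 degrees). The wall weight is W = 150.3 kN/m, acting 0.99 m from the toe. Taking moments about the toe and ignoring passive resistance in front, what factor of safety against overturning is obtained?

2.62

K_a = tan²(45° − 28.3°/2) = 0.3568.
P_a = ½K_aγH² = 0.5×0.3568×20.5×3.6² = 47.39 kN/m, acting at H/3 = 1.200 m above the base.
Overturning moment M_o = P_a × H/3 = 47.39 × 1.200 = 56.87.
Resisting moment M_r = W × 0.99 = 150.3 × 0.99 = 148.8.
FS_overturning = M_r/M_o = 148.8/56.87 = 2.616.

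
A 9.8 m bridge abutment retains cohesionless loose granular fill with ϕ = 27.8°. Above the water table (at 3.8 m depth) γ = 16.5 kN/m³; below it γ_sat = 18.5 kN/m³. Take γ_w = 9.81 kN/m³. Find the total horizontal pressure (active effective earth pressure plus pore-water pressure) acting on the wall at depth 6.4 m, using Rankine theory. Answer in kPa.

56.5 kPa

K_a = (1 − sin φ)/(1 + sin φ) = 0.3639.
γ' = 18.5 − 9.81 = 8.690 kN/m³.
Effective vertical stress at 6.4 m: σ'_v = 16.5×3.8 + 8.690×2.60 = 85.29 kPa.
σ'_h = K_a σ'_v = 0.3639 × 85.29 = 31.04 kPa; u = γ_w × 2.60 = 25.51 kPa.
Total σ_h = 31.04 + 25.51 = 56.54 kPa.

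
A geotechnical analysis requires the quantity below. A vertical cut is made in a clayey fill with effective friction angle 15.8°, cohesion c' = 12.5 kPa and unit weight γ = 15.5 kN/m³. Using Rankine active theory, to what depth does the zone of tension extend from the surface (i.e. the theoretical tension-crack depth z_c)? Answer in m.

2.13 m

K_a = tan²(45° − 15.8°/2) = 0.5720; √K_a = 0.7563.
The active pressure is zero where K_a γ z = 2c√K_a, so z_c = 2c/(γ√K_a) = 2×12.5/(15.5×0.7563) = 2.133 m.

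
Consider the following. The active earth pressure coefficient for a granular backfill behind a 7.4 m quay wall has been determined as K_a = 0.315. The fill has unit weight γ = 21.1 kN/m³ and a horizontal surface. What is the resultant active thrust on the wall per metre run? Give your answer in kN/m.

P = ½ K_a γ H² = 0.5 × 0.315 × 21.1 × 7.4² = 182.0 kN/m.

182 kN/m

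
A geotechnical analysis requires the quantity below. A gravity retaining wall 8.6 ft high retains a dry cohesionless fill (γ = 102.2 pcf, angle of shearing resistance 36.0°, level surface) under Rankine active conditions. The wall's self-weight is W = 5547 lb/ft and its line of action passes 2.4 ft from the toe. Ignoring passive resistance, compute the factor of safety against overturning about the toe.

K_a = tan²(45° − 36.0°/2) = 0.2596.
P_a = ½K_aγH² = 0.5×0.2596×102.2×8.6² = 981.2 lb/ft, acting at H/3 = 2.867 ft above the base.
Overturning moment M_o = P_a × H/3 = 981.2 × 2.867 = 2813.
Resisting moment M_r = W × 2.4 = 5547 × 2.4 = 13310.
FS_overturning = M_r/M_o = 13310/2813 = 4.733.

4.73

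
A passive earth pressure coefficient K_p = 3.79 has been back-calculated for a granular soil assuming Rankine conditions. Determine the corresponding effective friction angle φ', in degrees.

35.6°

K_p = (1+sin φ)/(1−sin φ) ⇒ sin φ = (K_p − 1)/(K_p + 1) = 0.5825.
φ = arcsin(0.5825) = 35.62°.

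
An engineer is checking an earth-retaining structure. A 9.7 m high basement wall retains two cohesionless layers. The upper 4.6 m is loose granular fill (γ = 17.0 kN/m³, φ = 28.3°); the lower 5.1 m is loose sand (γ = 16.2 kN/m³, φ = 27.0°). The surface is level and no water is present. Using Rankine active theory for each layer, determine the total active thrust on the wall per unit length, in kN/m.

293 kN/m

K_a1 = tan²(45°−28.3°/2) = 0.3568; K_a2 = tan²(45°−27.0°/2) = 0.3755.
Layer 1: σ at base = K_a1 γ₁ h₁ = 27.90 kPa; P₁ = ½×27.90×4.6 = 64.17.
Layer 2: σ_v at top = γ₁h₁ = 78.20; σ_h top = K_a2×78.20 = 29.37; σ_h base = K_a2×(78.20+16.2×5.1) = 60.39.
P₂ = ½(29.37+60.39)×5.1 = 228.9. Total P_a = 64.17+228.9 = 293.1 kN/m.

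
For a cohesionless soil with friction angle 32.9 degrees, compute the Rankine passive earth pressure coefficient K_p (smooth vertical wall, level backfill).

3.38

K_p = (1 + sin φ)/(1 − sin φ) = tan²(45° + 32.9°/2) = 3.378.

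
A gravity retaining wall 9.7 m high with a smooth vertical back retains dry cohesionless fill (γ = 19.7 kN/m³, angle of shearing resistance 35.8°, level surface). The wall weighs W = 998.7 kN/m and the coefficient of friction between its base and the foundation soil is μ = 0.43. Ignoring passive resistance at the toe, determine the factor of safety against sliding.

1.77

K_a = tan²(45° − 35.8°/2) = 0.2619.
P_a = ½K_aγH² = 0.5×0.2619×19.7×9.7² = 242.7 kN/m, acting at H/3 = 3.233 m above the base.
FS_sliding = μW / P_a = 0.43×998.7 / 242.7 = 1.769.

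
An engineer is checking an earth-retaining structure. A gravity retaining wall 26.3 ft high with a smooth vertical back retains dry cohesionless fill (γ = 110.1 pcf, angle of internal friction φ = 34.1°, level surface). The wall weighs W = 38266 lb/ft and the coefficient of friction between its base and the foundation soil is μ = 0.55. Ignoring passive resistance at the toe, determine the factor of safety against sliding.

K_a = tan²(45° − 34.1°/2) = 0.2815.
P_a = ½K_aγH² = 0.5×0.2815×110.1×26.3² = 10720 lb/ft, acting at H/3 = 8.767 ft above the base.
FS_sliding = μW / P_a = 0.55×38266 / 10720 = 1.963.

1.96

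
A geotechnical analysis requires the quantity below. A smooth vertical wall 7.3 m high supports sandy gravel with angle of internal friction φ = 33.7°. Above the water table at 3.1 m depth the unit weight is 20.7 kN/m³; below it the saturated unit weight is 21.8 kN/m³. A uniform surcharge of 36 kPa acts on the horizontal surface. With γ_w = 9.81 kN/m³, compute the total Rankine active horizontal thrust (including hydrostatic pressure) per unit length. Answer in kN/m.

298 kN/m

K_a = tan²(45° − φ/2) = 0.2863.
γ' = 21.8 − 9.81 = 11.99 kN/m³. h₂ = H − d_w = 4.2 m.
σ'_h: at surface K_a·q = 10.31; at WT K_a(q+γd_w) = 28.68; at base K_a(q+γd_w+γ'h₂) = 43.10 kPa.
P₁ = ½(10.31+28.68)×3.1 = 60.43; P₂ = ½(28.68+43.10)×4.2 = 150.7; P_w = ½γ_w h₂² = 86.52.
Total = 60.43+150.7+86.52 = 297.7 kN/m.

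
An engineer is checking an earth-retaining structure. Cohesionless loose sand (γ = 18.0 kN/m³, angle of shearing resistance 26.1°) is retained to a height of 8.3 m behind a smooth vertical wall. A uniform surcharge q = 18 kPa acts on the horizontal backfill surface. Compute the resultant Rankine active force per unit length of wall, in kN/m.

299 kN/m

K_a = tan²(45° − φ/2) = 0.3889.
Soil triangle: ½ K_a γ H² = 0.5×0.3889×18.0×8.3² = 241.2 kN/m.
Surcharge rectangle: K_a q H = 0.3889×18×8.3 = 58.11 kN/m.
Total = 241.2 + 58.11 = 299.3 kN/m.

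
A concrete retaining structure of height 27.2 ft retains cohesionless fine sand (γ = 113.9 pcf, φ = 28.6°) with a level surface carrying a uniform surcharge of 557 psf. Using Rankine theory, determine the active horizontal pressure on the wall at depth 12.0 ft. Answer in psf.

K_a = (1 − sin φ)/(1 + sin φ) = 0.3525.
σ_v = γz + q = 113.9 × 12.0 + 557 = 1924 psf.
σ_h = K_a σ_v = 0.3525 × 1924 = 678.2 psf.

678 psf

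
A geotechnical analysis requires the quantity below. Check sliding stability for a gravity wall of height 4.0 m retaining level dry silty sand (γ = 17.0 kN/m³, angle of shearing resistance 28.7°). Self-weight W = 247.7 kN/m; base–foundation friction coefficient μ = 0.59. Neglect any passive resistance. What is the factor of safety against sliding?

K_a = tan²(45° − 28.7°/2) = 0.3511.
P_a = ½K_aγH² = 0.5×0.3511×17.0×4.0² = 47.76 kN/m, acting at H/3 = 1.333 m above the base.
FS_sliding = μW / P_a = 0.59×247.7 / 47.76 = 3.060.

3.06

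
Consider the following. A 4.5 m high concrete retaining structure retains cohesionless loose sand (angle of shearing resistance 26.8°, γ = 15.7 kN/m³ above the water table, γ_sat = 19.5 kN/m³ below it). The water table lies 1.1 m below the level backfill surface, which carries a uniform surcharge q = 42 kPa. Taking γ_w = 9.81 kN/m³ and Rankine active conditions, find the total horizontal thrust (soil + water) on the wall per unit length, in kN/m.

175 kN/m

K_a = tan²(45° − φ/2) = 0.3785.
γ' = 19.5 − 9.81 = 9.690 kN/m³. h₂ = H − d_w = 3.4 m.
σ'_h: at surface K_a·q = 15.90; at WT K_a(q+γd_w) = 22.43; at base K_a(q+γd_w+γ'h₂) = 34.90 kPa.
P₁ = ½(15.90+22.43)×1.1 = 21.08; P₂ = ½(22.43+34.90)×3.4 = 97.47; P_w = ½γ_w h₂² = 56.70.
Total = 21.08+97.47+56.70 = 175.2 kN/m.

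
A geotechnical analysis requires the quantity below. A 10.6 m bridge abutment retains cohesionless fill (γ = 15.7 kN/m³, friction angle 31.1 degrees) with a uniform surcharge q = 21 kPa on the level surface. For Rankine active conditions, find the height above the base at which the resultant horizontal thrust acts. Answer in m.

K_a = 0.3188.
Triangular part P₁ = ½K_aγH² = 281.2 at H/3 = 3.533 m; rectangular part P₂ = K_a q H = 70.96 at H/2 = 5.300 m.
ȳ = (P₁·3.533 + P₂·5.300)/(P₁+P₂) = 3.889 m.

3.89 m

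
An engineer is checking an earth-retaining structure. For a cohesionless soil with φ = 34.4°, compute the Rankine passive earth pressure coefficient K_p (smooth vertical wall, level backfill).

3.60

K_p = (1 + sin φ)/(1 − sin φ) = tan²(45° + 34.4°/2) = 3.597.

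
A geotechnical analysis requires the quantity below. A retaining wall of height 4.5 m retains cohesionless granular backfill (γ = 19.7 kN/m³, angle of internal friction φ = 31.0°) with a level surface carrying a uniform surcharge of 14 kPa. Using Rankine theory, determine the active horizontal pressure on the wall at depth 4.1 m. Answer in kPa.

30.3 kPa

K_a = (1 − sin φ)/(1 + sin φ) = 0.3201.
σ_v = γz + q = 19.7 × 4.1 + 14 = 94.77 kPa.
σ_h = K_a σ_v = 0.3201 × 94.77 = 30.34 kPa.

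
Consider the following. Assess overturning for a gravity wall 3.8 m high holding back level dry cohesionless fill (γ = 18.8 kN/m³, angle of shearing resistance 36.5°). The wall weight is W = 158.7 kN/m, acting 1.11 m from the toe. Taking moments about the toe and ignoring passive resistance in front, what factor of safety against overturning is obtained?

K_a = tan²(45° − 36.5°/2) = 0.2541.
P_a = ½K_aγH² = 0.5×0.2541×18.8×3.8² = 34.48 kN/m, acting at H/3 = 1.267 m above the base.
Overturning moment M_o = P_a × H/3 = 34.48 × 1.267 = 43.68.
Resisting moment M_r = W × 1.11 = 158.7 × 1.11 = 176.2.
FS_overturning = M_r/M_o = 176.2/43.68 = 4.033.

4.03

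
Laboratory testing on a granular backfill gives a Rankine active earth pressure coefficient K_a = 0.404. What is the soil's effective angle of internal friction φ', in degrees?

25.1°

K_a = tan²(45° − φ/2) ⇒ 45° − φ/2 = arctan(√0.404) = 32.44°.
φ = 2(45° − 32.44°) = 25.12°.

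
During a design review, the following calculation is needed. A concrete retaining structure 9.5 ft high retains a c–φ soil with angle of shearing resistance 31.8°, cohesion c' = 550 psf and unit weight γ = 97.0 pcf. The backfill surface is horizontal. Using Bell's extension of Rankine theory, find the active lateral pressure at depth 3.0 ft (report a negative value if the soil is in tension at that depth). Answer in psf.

-522 psf

K_a = (1 − sin φ)/(1 + sin φ) = 0.3098.
σ_a = K_a γ z − 2c√K_a = 0.3098×97.0×3.0 − 2×550×0.5566 = -522.1 psf.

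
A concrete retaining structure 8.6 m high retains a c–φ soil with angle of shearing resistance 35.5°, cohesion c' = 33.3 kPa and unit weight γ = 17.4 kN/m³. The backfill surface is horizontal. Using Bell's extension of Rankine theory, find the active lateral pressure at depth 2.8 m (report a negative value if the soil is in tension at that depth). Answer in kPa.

K_a = (1 − sin φ)/(1 + sin φ) = 0.2653.
σ_a = K_a γ z − 2c√K_a = 0.2653×17.4×2.8 − 2×33.3×0.5150 = -21.38 kPa.

-21.4 kPa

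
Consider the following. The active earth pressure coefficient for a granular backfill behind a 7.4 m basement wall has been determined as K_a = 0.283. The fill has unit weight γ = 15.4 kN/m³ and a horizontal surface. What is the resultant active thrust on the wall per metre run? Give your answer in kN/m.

P = ½ K_a γ H² = 0.5 × 0.283 × 15.4 × 7.4² = 119.3 kN/m.

119 kN/m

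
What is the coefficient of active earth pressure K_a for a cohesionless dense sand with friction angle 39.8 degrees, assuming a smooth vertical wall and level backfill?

0.219

K_a = tan²(45° − φ/2) = tan²(25.10°) = 0.2194.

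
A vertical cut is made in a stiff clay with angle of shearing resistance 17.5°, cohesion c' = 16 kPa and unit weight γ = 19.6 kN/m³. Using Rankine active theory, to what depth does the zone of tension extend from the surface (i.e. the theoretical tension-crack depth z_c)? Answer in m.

2.23 m

K_a = tan²(45° − 17.5°/2) = 0.5376; √K_a = 0.7332.
The active pressure is zero where K_a γ z = 2c√K_a, so z_c = 2c/(γ√K_a) = 2×16/(19.6×0.7332) = 2.227 m.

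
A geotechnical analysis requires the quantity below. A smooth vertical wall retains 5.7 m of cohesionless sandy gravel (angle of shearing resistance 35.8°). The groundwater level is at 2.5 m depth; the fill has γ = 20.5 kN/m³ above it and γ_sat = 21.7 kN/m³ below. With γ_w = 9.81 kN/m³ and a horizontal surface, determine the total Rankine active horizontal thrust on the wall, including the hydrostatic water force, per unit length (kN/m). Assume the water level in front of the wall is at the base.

126 kN/m

K_a = tan²(45° − φ/2) = 0.2619.
γ' = 21.7 − 9.81 = 11.89 kN/m³. Depth below WT = 3.2 m.
σ'_h at WT = K_a γ d_w = 13.42 kPa; at base = 13.42 + K_a γ' × 3.2 = 23.38 kPa.
P₁ (0–2.5 m) = ½×13.42×2.5 = 16.78. P₂ (2.5–5.7 m) = ½(13.42+23.38)×3.2 = 58.89.
P_w = ½ γ_w h₂² = 0.5×9.81×3.2² = 50.23. Total = 16.78+58.89+50.23 = 125.9 kN/m.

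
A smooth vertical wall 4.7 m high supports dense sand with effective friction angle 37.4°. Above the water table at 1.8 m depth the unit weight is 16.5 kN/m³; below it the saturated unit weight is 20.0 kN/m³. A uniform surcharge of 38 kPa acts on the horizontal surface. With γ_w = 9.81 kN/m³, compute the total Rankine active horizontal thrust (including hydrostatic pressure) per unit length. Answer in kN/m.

K_a = tan²(45° − φ/2) = 0.2443.
γ' = 20.0 − 9.81 = 10.19 kN/m³. h₂ = H − d_w = 2.9 m.
σ'_h: at surface K_a·q = 9.282; at WT K_a(q+γd_w) = 16.54; at base K_a(q+γd_w+γ'h₂) = 23.75 kPa.
P₁ = ½(9.282+16.54)×1.8 = 23.24; P₂ = ½(16.54+23.75)×2.9 = 58.42; P_w = ½γ_w h₂² = 41.25.
Total = 23.24+58.42+41.25 = 122.9 kN/m.

123 kN/m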